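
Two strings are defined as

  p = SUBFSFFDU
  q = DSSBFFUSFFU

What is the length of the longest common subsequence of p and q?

7

Taking S at p[1]=q[3], then B at p[3]=q[4], then F at p[4]=q[6], then S at p[5]=q[8], then F at p[6]=q[9], then F at p[7]=q[10], then U at p[9]=q[11] gives a common subsequence of length 7, and the DP table's final entry dp[9][11] is also 7, so no common subsequence is longer.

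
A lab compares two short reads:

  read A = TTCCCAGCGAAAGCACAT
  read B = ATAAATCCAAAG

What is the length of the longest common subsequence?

Match T (read A #1, read B #2), then T (read A #2, read B #6), then C (read A #5, read B #7), then C (read A #8, read B #8), then A (read A #10, read B #9), then A (read A #11, read B #10), then A (read A #12, read B #11), then G (read A #13, read B #12) — 8 bases in the same relative order in both, and the DP table's final entry dp[18][12] is also 8, so no common subsequence is longer.

8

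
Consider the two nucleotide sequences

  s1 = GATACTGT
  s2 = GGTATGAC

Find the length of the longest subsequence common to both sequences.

Let dp[i][j] be the LCS length of the first i bases of s1 and the first j bases of s2. dp[i][j] = dp[i-1][j-1]+1 when the i-th and j-th bases match, else max(dp[i-1][j], dp[i][j-1]).
    ·  G  G  T  A  T  G  A  C
 ·  0  0  0  0  0  0  0  0  0
 G  0  1  1  1  1  1  1  1  1
 A  0  1  1  1  2  2  2  2  2
 T  0  1  1  2  2  3  3  3  3
 A  0  1  1  2  3  3  3  4  4
 C  0  1  1  2  3  3  3  4  5
 T  0  1  1  2  3  4  4  4  5
 G  0  1  2  2  3  4  5  5  5
 T  0  1  2  3  3  4  5  5  5
dp[8][8] = 5. One LCS (by backtracking along matches): GATAC.

5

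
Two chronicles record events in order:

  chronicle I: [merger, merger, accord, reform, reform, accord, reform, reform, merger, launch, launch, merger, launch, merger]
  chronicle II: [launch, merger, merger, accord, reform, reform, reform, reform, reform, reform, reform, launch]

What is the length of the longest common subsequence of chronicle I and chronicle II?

Match merger (chronicle I #1, chronicle II #2); then merger (chronicle I #2, chronicle II #3); then accord (chronicle I #3, chronicle II #4); then reform (chronicle I #4, chronicle II #8); then reform (chronicle I #5, chronicle II #9); then reform (chronicle I #7, chronicle II #10); then reform (chronicle I #8, chronicle II #11); then launch (chronicle I #13, chronicle II #12) — 8 events in the same relative order in both. The LCS DP gives dp[14][12] = 8, so this is optimal.

8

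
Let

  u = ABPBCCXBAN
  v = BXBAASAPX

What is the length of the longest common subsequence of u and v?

Pick B [4,1]; then X [7,2]; then B [8,3]; then A [9,7]; all 4 characters appear in both, in order, and the DP table's final entry dp[10][9] is also 4, so no common subsequence is longer.

4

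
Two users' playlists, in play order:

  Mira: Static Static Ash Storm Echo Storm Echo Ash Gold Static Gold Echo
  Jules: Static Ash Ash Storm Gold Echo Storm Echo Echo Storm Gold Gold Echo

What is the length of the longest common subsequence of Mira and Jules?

9

Pick Static at Mira[1]=Jules[1], then Ash at Mira[3]=Jules[3], then Storm at Mira[4]=Jules[4], then Echo at Mira[5]=Jules[6], then Storm at Mira[6]=Jules[7], then Echo at Mira[7]=Jules[9], then Gold at Mira[9]=Jules[11], then Gold at Mira[11]=Jules[12], then Echo at Mira[12]=Jules[13]; all 9 songs appear in both, in order. Since dp[12][13] = 9, nothing longer is possible.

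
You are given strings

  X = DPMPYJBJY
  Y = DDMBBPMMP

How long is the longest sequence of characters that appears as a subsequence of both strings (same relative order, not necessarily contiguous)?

Let dp[i][j] be the LCS length of the first i characters of X and the first j characters of Y. dp[i][j] = dp[i-1][j-1]+1 when the i-th and j-th characters match, else max(dp[i-1][j], dp[i][j-1]).
    ·  D  D  M  B  B  P  M  M  P
 ·  0  0  0  0  0  0  0  0  0  0
 D  0  1  1  1  1  1  1  1  1  1
 P  0  1  1  1  1  1  2  2  2  2
 M  0  1  1  2  2  2  2  3  3  3
 P  0  1  1  2  2  2  3  3  3  4
 Y  0  1  1  2  2  2  3  3  3  4
 J  0  1  1  2  2  2  3  3  3  4
 B  0  1  1  2  3  3  3  3  3  4
 J  0  1  1  2  3  3  3  3  3  4
 Y  0  1  1  2  3  3  3  3  3  4
dp[9][9] = 4. One LCS (by backtracking along matches): DPMP.

4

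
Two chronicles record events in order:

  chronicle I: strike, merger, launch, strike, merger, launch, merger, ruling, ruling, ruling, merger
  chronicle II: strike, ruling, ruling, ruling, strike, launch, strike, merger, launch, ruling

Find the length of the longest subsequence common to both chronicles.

Pick strike [1,5], launch [3,6], strike [4,7], merger [5,8], launch [6,9], ruling [10,10]; all 6 events appear in both, in order, and the DP table's final entry dp[11][10] is also 6, so no common subsequence is longer.

6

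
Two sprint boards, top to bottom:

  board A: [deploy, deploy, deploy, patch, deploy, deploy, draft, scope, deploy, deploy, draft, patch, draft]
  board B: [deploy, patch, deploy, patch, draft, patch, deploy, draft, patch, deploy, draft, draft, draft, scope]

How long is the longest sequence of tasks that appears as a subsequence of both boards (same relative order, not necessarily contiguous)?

8

Pick deploy (board A #1, board B #1); then deploy (board A #2, board B #3); then deploy (board A #3, board B #7); then patch (board A #4, board B #9); then deploy (board A #6, board B #10); then draft (board A #7, board B #11); then draft (board A #11, board B #12); then draft (board A #13, board B #13); all 8 tasks appear in both, in order. dp[13][14] = 8 confirms this is the maximum.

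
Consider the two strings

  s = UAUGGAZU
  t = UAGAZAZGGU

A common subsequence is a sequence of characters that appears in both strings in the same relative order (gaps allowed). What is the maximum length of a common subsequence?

6

Let dp[i][j] be the LCS length of the first i characters of s and the first j characters of t. dp[i][j] = dp[i-1][j-1]+1 when the i-th and j-th characters match, else max(dp[i-1][j], dp[i][j-1]).
    ·  U  A  G  A  Z  A  Z  G  G  U
 ·  0  0  0  0  0  0  0  0  0  0  0
 U  0  1  1  1  1  1  1  1  1  1  1
 A  0  1  2  2  2  2  2  2  2  2  2
 U  0  1  2  2  2  2  2  2  2  2  3
 G  0  1  2  3  3  3  3  3  3  3  3
 G  0  1  2  3  3  3  3  3  4  4  4
 A  0  1  2  3  4  4  4  4  4  4  4
 Z  0  1  2  3  4  5  5  5  5  5  5
 U  0  1  2  3  4  5  5  5  5  5  6
dp[8][10] = 6. One LCS (by backtracking along matches): UAGAZU.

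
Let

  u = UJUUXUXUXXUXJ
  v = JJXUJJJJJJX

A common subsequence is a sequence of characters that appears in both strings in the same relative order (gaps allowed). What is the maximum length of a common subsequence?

Taking J [2,2], X [5,3], U [6,4], X [12,11] gives a common subsequence of length 4. dp[13][11] = 4 confirms this is the maximum.

4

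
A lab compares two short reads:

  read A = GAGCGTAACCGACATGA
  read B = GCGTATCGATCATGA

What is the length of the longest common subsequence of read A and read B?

13

Pick G [3,1] → C [4,2] → G [5,3] → T [6,4] → A [7,5] → C [10,7] → G [11,8] → A [12,9] → C [13,11] → A [14,12] → T [15,13] → G [16,14] → A [17,15]; all 13 bases appear in both, in order. dp[17][15] = 13 confirms this is the maximum.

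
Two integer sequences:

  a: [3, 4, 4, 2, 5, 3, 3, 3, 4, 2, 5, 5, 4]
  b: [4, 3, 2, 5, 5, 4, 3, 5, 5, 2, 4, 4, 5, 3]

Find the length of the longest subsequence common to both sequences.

Match 3 (a #1, b #2), 2 (a #4, b #3), 5 (a #5, b #5), 3 (a #8, b #7), 5 (a #11, b #8), 5 (a #12, b #9), 4 (a #13, b #12) — 7 values in the same relative order in both, and the DP table's final entry dp[13][14] is also 7, so no common subsequence is longer.

7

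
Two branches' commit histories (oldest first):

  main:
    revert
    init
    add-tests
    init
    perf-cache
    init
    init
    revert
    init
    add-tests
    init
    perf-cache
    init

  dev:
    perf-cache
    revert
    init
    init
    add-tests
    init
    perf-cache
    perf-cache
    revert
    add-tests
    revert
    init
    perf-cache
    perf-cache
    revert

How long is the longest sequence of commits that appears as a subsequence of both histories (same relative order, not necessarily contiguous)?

Pick revert (main #1, dev #2) → init (main #2, dev #4) → add-tests (main #3, dev #5) → init (main #4, dev #6) → perf-cache (main #5, dev #8) → revert (main #8, dev #9) → add-tests (main #10, dev #10) → init (main #11, dev #12) → perf-cache (main #12, dev #14); all 9 commits appear in both, in order, and the DP table's final entry dp[13][15] is also 9, so no common subsequence is longer.

9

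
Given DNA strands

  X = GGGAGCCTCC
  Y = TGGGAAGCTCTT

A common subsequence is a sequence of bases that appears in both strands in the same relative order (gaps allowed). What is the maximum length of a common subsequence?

8

Pick G [1,2], G [2,3], G [3,4], A [4,6], G [5,7], C [6,8], C [7,10], T [8,12]; all 8 bases appear in both, in order. dp[10][12] = 8 confirms this is the maximum.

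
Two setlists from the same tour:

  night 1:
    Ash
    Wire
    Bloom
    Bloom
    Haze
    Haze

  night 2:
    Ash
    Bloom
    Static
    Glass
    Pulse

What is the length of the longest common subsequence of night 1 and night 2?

Taking Ash at night 1[1]=night 2[1] → Bloom at night 1[3]=night 2[2] gives a common subsequence of length 2. Since dp[6][5] = 2, nothing longer is possible.

2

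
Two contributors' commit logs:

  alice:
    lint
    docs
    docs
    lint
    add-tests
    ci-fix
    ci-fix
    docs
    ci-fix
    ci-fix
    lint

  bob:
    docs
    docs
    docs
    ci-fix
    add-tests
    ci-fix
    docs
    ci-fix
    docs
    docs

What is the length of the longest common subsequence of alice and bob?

Taking docs [2,2], then docs [3,3], then add-tests [5,5], then ci-fix [6,6], then ci-fix [7,8], then docs [8,10] gives a common subsequence of length 6. Since dp[11][10] = 6, nothing longer is possible.

6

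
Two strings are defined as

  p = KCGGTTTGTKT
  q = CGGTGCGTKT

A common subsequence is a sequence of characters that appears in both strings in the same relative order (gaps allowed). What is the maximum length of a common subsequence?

Pick C at p[2]=q[1], then G at p[3]=q[2], then G at p[4]=q[3], then T at p[5]=q[4], then G at p[8]=q[7], then T at p[9]=q[8], then K at p[10]=q[9], then T at p[11]=q[10]; all 8 characters appear in both, in order, and the DP table's final entry dp[11][10] is also 8, so no common subsequence is longer.

8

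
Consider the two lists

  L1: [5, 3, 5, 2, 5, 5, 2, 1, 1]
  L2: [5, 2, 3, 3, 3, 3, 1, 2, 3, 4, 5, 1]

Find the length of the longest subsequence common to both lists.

Pick 5 at L1[1]=L2[1]; then 3 at L1[2]=L2[6]; then 2 at L1[4]=L2[8]; then 5 at L1[6]=L2[11]; then 1 at L1[9]=L2[12]; all 5 values appear in both, in order. The LCS DP gives dp[9][12] = 5, so this is optimal.

5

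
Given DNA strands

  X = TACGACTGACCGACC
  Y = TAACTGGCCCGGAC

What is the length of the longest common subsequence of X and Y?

One common subsequence of length 11: T at X[1]=Y[1], A at X[2]=Y[2], A at X[5]=Y[3], C at X[6]=Y[4], T at X[7]=Y[5], G at X[8]=Y[7], C at X[10]=Y[9], C at X[11]=Y[10], G at X[12]=Y[12], A at X[13]=Y[13], C at X[15]=Y[14]. The LCS DP gives dp[15][14] = 11, so this is optimal.

11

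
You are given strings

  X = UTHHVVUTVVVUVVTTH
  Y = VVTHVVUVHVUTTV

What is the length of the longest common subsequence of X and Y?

Taking T [2,3]; then H [4,4]; then V [5,5]; then V [6,6]; then U [7,7]; then V [9,8]; then V [11,10]; then U [12,11]; then T [15,12]; then T [16,13] gives a common subsequence of length 10, and the DP table's final entry dp[17][14] is also 10, so no common subsequence is longer.

10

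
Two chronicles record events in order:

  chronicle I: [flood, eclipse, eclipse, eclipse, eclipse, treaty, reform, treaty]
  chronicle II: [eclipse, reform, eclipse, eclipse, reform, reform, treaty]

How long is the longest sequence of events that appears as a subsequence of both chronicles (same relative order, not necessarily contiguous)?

Taking eclipse (chronicle I #2, chronicle II #1), then eclipse (chronicle I #3, chronicle II #3), then eclipse (chronicle I #4, chronicle II #4), then reform (chronicle I #7, chronicle II #6), then treaty (chronicle I #8, chronicle II #7) gives a common subsequence of length 5. dp[8][7] = 5 confirms this is the maximum.

5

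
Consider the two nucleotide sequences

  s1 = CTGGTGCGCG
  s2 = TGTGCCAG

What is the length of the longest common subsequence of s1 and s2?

7

Match T [2,1] → G [4,2] → T [5,3] → G [6,4] → C [7,5] → C [9,6] → G [10,8] — 7 bases in the same relative order in both. dp[10][8] = 7 confirms this is the maximum.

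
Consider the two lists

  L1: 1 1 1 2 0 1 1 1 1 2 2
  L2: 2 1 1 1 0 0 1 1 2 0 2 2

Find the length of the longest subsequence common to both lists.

Taking 1 [1,2] → 1 [2,3] → 1 [3,4] → 0 [5,6] → 1 [6,7] → 1 [7,8] → 2 [10,11] → 2 [11,12] gives a common subsequence of length 8, and the DP table's final entry dp[11][12] is also 8, so no common subsequence is longer.

8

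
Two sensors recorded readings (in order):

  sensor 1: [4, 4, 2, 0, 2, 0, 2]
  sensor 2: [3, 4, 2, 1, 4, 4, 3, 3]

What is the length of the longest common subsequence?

2

One common subsequence of length 2: 4 [1,5] → 4 [2,6]. dp[7][8] = 2 confirms this is the maximum.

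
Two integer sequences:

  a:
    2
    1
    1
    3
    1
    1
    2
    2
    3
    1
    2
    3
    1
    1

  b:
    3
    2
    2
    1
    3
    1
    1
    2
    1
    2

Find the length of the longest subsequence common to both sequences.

8

Let dp[i][j] be the LCS length of the first i values of a and the first j values of b. dp[i][j] = dp[i-1][j-1]+1 when the i-th and j-th values match, else max(dp[i-1][j], dp[i][j-1]).
    ·  3  2  2  1  3  1  1  2  1  2
 ·  0  0  0  0  0  0  0  0  0  0  0
 2  0  0  1  1  1  1  1  1  1  1  1
 1  0  0  1  1  2  2  2  2  2  2  2
 1  0  0  1  1  2  2  3  3  3  3  3
 3  0  1  1  1  2  3  3  3  3  3  3
 1  0  1  1  1  2  3  4  4  4  4  4
 1  0  1  1  1  2  3  4  5  5  5  5
 2  0  1  2  2  2  3  4  5  6  6  6
 2  0  1  2  3  3  3  4  5  6  6  7
 3  0  1  2  3  3  4  4  5  6  6  7
 1  0  1  2  3  4  4  5  5  6  7  7
 2  0  1  2  3  4  4  5  5  6  7  8
 3  0  1  2  3  4  5  5  5  6  7  8
 1  0  1  2  3  4  5  6  6  6  7  8
 1  0  1  2  3  4  5  6  7  7  7  8
dp[14][10] = 8. One LCS (by backtracking along matches): 2, 1, 3, 1, 1, 2, 1, 2.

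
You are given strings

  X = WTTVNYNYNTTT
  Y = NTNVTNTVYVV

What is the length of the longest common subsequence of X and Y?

Let dp[i][j] be the LCS length of the first i characters of X and the first j characters of Y. dp[i][j] = dp[i-1][j-1]+1 when the i-th and j-th characters match, else max(dp[i-1][j], dp[i][j-1]).
    ·  N  T  N  V  T  N  T  V  Y  V  V
 ·  0  0  0  0  0  0  0  0  0  0  0  0
 W  0  0  0  0  0  0  0  0  0  0  0  0
 T  0  0  1  1  1  1  1  1  1  1  1  1
 T  0  0  1  1  1  2  2  2  2  2  2  2
 V  0  0  1  1  2  2  2  2  3  3  3  3
 N  0  1  1  2  2  2  3  3  3  3  3  3
 Y  0  1  1  2  2  2  3  3  3  4  4  4
 N  0  1  1  2  2  2  3  3  3  4  4  4
 Y  0  1  1  2  2  2  3  3  3  4  4  4
 N  0  1  1  2  2  2  3  3  3  4  4  4
 T  0  1  2  2  2  3  3  4  4  4  4  4
 T  0  1  2  2  2  3  3  4  4  4  4  4
 T  0  1  2  2  2  3  3  4  4  4  4  4
dp[12][11] = 4. One LCS (by backtracking along matches): TTVY.

4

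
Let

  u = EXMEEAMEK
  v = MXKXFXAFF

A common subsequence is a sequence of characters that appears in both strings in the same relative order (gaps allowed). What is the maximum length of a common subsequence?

Taking X (u #2, v #6), A (u #6, v #7) gives a common subsequence of length 2, and the DP table's final entry dp[9][9] is also 2, so no common subsequence is longer.

2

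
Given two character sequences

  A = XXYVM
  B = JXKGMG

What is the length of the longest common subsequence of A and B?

2

Pick X (A #1, B #2), M (A #5, B #5); all 2 characters appear in both, in order. Since dp[5][6] = 2, nothing longer is possible.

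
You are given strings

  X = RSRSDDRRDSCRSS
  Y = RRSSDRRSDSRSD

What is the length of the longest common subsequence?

Match R at X[1]=Y[2] → S at X[2]=Y[3] → S at X[4]=Y[4] → D at X[6]=Y[5] → R at X[7]=Y[6] → R at X[8]=Y[7] → D at X[9]=Y[9] → S at X[10]=Y[10] → R at X[12]=Y[11] → S at X[13]=Y[12] — 10 characters in the same relative order in both, and the DP table's final entry dp[14][13] is also 10, so no common subsequence is longer.

10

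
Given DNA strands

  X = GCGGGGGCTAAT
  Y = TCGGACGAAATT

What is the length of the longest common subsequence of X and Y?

One common subsequence of length 7: C at X[2]=Y[2] → G at X[3]=Y[3] → G at X[4]=Y[4] → G at X[5]=Y[7] → A at X[10]=Y[9] → A at X[11]=Y[10] → T at X[12]=Y[12]. The LCS DP gives dp[12][12] = 7, so this is optimal.

7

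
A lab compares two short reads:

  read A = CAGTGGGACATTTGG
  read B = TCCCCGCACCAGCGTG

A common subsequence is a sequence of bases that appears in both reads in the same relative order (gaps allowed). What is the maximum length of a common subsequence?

7

Taking C [1,5]; then G [3,6]; then A [8,8]; then C [9,10]; then A [10,11]; then T [13,15]; then G [15,16] gives a common subsequence of length 7, and the DP table's final entry dp[15][16] is also 7, so no common subsequence is longer.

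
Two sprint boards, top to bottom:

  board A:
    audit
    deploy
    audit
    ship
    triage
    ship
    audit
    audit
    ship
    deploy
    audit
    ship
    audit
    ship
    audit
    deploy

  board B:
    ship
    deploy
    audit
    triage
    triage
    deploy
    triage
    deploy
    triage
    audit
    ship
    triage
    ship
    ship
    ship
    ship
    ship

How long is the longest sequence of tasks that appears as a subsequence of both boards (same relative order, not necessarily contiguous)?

9

Match audit (board A #1, board B #3), then deploy (board A #2, board B #8), then audit (board A #3, board B #10), then ship (board A #4, board B #11), then triage (board A #5, board B #12), then ship (board A #6, board B #14), then ship (board A #9, board B #15), then ship (board A #12, board B #16), then ship (board A #14, board B #17) — 9 tasks in the same relative order in both, and the DP table's final entry dp[16][17] is also 9, so no common subsequence is longer.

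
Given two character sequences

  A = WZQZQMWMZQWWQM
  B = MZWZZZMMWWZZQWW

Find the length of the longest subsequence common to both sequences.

Pick W at A[1]=B[3] → Z at A[2]=B[5] → Z at A[4]=B[6] → M at A[6]=B[8] → W at A[7]=B[10] → Z at A[9]=B[12] → Q at A[10]=B[13] → W at A[11]=B[14] → W at A[12]=B[15]; all 9 characters appear in both, in order. dp[14][15] = 9 confirms this is the maximum.

9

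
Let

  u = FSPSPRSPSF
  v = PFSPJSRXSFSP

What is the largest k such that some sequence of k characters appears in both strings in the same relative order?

Match F at u[1]=v[2], then S at u[2]=v[3], then P at u[3]=v[4], then S at u[4]=v[6], then R at u[6]=v[7], then S at u[7]=v[11], then P at u[8]=v[12] — 7 characters in the same relative order in both. The LCS DP gives dp[10][12] = 7, so this is optimal.

7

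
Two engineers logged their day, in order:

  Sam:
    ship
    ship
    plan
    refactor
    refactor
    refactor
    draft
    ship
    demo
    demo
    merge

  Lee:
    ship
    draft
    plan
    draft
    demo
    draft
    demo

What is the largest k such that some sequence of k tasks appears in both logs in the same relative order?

Pick ship at Sam[1]=Lee[1] → plan at Sam[3]=Lee[3] → draft at Sam[7]=Lee[4] → demo at Sam[9]=Lee[5] → demo at Sam[10]=Lee[7]; all 5 tasks appear in both, in order, and the DP table's final entry dp[11][7] is also 5, so no common subsequence is longer.

5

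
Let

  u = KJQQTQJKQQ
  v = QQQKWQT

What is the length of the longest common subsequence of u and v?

5

Let dp[i][j] be the LCS length of the first i characters of u and the first j characters of v. dp[i][j] = dp[i-1][j-1]+1 when the i-th and j-th characters match, else max(dp[i-1][j], dp[i][j-1]).
    ·  Q  Q  Q  K  W  Q  T
 ·  0  0  0  0  0  0  0  0
 K  0  0  0  0  1  1  1  1
 J  0  0  0  0  1  1  1  1
 Q  0  1  1  1  1  1  2  2
 Q  0  1  2  2  2  2  2  2
 T  0  1  2  2  2  2  2  3
 Q  0  1  2  3  3  3  3  3
 J  0  1  2  3  3  3  3  3
 K  0  1  2  3  4  4  4  4
 Q  0  1  2  3  4  4  5  5
 Q  0  1  2  3  4  4  5  5
dp[10][7] = 5. One LCS (by backtracking along matches): QQQKQ.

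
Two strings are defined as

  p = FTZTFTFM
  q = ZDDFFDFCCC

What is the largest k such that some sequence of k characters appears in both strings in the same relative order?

Let dp[i][j] be the LCS length of the first i characters of p and the first j characters of q. dp[i][j] = dp[i-1][j-1]+1 when the i-th and j-th characters match, else max(dp[i-1][j], dp[i][j-1]).
    ·  Z  D  D  F  F  D  F  C  C  C
 ·  0  0  0  0  0  0  0  0  0  0  0
 F  0  0  0  0  1  1  1  1  1  1  1
 T  0  0  0  0  1  1  1  1  1  1  1
 Z  0  1  1  1  1  1  1  1  1  1  1
 T  0  1  1  1  1  1  1  1  1  1  1
 F  0  1  1  1  2  2  2  2  2  2  2
 T  0  1  1  1  2  2  2  2  2  2  2
 F  0  1  1  1  2  3  3  3  3  3  3
 M  0  1  1  1  2  3  3  3  3  3  3
dp[8][10] = 3. One LCS (by backtracking along matches): FFF.

3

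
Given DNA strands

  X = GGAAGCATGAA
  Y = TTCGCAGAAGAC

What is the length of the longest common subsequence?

6

One common subsequence of length 6: G [1,4], then G [2,7], then A [3,8], then A [4,9], then G [5,10], then C [6,12]. The LCS DP gives dp[11][12] = 6, so this is optimal.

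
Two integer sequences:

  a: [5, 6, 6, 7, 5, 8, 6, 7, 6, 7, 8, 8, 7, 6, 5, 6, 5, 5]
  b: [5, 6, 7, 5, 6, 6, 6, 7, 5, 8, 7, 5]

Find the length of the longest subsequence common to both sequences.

10

Match 5 [1,1] → 6 [3,2] → 7 [4,3] → 5 [5,4] → 6 [7,6] → 6 [9,7] → 7 [10,8] → 8 [12,10] → 7 [13,11] → 5 [18,12] — 10 values in the same relative order in both, and the DP table's final entry dp[18][12] is also 10, so no common subsequence is longer.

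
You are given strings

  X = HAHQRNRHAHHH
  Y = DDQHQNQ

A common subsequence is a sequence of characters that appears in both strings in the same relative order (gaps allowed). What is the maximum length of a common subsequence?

Taking H (X #3, Y #4), Q (X #4, Y #5), N (X #6, Y #6) gives a common subsequence of length 3. The LCS DP gives dp[12][7] = 3, so this is optimal.

3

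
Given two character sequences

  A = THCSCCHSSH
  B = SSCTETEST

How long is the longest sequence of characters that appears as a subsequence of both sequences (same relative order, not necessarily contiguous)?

3

Let dp[i][j] be the LCS length of the first i characters of A and the first j characters of B. dp[i][j] = dp[i-1][j-1]+1 when the i-th and j-th characters match, else max(dp[i-1][j], dp[i][j-1]).
    ·  S  S  C  T  E  T  E  S  T
 ·  0  0  0  0  0  0  0  0  0  0
 T  0  0  0  0  1  1  1  1  1  1
 H  0  0  0  0  1  1  1  1  1  1
 C  0  0  0  1  1  1  1  1  1  1
 S  0  1  1  1  1  1  1  1  2  2
 C  0  1  1  2  2  2  2  2  2  2
 C  0  1  1  2  2  2  2  2  2  2
 H  0  1  1  2  2  2  2  2  2  2
 S  0  1  2  2  2  2  2  2  3  3
 S  0  1  2  2  2  2  2  2  3  3
 H  0  1  2  2  2  2  2  2  3  3
dp[10][9] = 3. One LCS (by backtracking along matches): SCS.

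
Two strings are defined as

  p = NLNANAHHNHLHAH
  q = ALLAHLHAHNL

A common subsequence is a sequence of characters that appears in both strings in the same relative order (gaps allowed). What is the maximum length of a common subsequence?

Taking L [2,3], A [6,4], H [10,5], L [11,6], H [12,7], A [13,8], H [14,9] gives a common subsequence of length 7. dp[14][11] = 7 confirms this is the maximum.

7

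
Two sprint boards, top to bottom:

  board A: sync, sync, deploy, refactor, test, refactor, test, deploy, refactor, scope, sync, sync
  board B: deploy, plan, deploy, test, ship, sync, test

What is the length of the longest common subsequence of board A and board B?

Match deploy (board A #3, board B #3); then test (board A #5, board B #4); then test (board A #7, board B #7) — 3 tasks in the same relative order in both. Since dp[12][7] = 3, nothing longer is possible.

3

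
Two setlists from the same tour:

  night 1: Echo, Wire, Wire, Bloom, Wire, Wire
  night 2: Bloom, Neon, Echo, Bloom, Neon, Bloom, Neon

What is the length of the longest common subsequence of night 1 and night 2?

2

Pick Echo [1,3], Bloom [4,6]; all 2 songs appear in both, in order, and the DP table's final entry dp[6][7] is also 2, so no common subsequence is longer.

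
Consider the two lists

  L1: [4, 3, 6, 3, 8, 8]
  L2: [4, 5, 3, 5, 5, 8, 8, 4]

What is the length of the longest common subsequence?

4

Match 4 at L1[1]=L2[1], then 3 at L1[2]=L2[3], then 8 at L1[5]=L2[6], then 8 at L1[6]=L2[7] — 4 values in the same relative order in both. The LCS DP gives dp[6][8] = 4, so this is optimal.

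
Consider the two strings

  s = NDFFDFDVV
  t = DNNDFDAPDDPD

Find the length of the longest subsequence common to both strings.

Match N [1,3]; then D [2,4]; then F [3,5]; then D [5,10]; then D [7,12] — 5 characters in the same relative order in both, and the DP table's final entry dp[9][12] is also 5, so no common subsequence is longer.

5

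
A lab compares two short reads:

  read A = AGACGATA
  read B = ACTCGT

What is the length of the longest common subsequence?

Match A (read A #1, read B #1), C (read A #4, read B #4), G (read A #5, read B #5), T (read A #7, read B #6) — 4 bases in the same relative order in both. Since dp[8][6] = 4, nothing longer is possible.

4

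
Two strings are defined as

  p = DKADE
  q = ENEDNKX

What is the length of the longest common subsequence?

2

Pick D (p #1, q #4), then K (p #2, q #6); all 2 characters appear in both, in order. The LCS DP gives dp[5][7] = 2, so this is optimal.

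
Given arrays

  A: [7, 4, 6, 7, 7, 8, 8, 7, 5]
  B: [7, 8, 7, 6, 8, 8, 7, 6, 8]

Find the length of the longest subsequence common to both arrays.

5

Match 7 [1,3]; then 6 [3,4]; then 8 [6,5]; then 8 [7,6]; then 7 [8,7] — 5 values in the same relative order in both. Since dp[9][9] = 5, nothing longer is possible.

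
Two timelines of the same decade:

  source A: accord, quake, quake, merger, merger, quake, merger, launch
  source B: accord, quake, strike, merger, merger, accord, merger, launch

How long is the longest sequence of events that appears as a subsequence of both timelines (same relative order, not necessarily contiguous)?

Taking accord (source A #1, source B #1), then quake (source A #2, source B #2), then merger (source A #4, source B #4), then merger (source A #5, source B #5), then merger (source A #7, source B #7), then launch (source A #8, source B #8) gives a common subsequence of length 6. dp[8][8] = 6 confirms this is the maximum.

6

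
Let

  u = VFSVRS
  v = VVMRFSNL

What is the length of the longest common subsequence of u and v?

4

Match V [1,1] → V [4,2] → R [5,4] → S [6,6] — 4 characters in the same relative order in both. The LCS DP gives dp[6][8] = 4, so this is optimal.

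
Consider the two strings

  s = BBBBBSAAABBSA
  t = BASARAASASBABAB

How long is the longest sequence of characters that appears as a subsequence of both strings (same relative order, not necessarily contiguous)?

8

One common subsequence of length 8: B at s[1]=t[1], S at s[6]=t[3], A at s[7]=t[6], A at s[8]=t[7], A at s[9]=t[9], B at s[10]=t[11], B at s[11]=t[13], A at s[13]=t[14]. dp[13][15] = 8 confirms this is the maximum.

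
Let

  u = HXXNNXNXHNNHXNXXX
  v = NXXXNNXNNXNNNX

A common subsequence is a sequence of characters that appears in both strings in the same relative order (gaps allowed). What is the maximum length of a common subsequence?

One common subsequence of length 11: X (u #2, v #3), then X (u #3, v #4), then N (u #4, v #5), then N (u #5, v #6), then X (u #6, v #7), then N (u #7, v #9), then X (u #8, v #10), then N (u #10, v #11), then N (u #11, v #12), then N (u #14, v #13), then X (u #17, v #14), and the DP table's final entry dp[17][14] is also 11, so no common subsequence is longer.

11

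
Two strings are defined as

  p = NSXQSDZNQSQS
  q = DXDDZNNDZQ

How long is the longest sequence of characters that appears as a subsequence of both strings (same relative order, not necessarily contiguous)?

5

One common subsequence of length 5: X [3,2] → D [6,4] → Z [7,5] → N [8,7] → Q [11,10]. dp[12][10] = 5 confirms this is the maximum.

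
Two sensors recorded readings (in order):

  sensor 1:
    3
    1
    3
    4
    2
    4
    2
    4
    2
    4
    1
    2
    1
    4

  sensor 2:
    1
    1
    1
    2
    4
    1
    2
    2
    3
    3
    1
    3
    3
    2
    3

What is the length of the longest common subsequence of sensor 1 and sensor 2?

Match 1 (sensor 1 #2, sensor 2 #3), then 2 (sensor 1 #5, sensor 2 #4), then 4 (sensor 1 #6, sensor 2 #5), then 2 (sensor 1 #7, sensor 2 #7), then 2 (sensor 1 #9, sensor 2 #8), then 1 (sensor 1 #11, sensor 2 #11), then 2 (sensor 1 #12, sensor 2 #14) — 7 values in the same relative order in both, and the DP table's final entry dp[14][15] is also 7, so no common subsequence is longer.

7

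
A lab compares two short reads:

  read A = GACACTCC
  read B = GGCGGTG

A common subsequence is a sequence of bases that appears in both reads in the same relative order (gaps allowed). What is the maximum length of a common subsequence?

One common subsequence of length 3: G (read A #1, read B #2) → C (read A #3, read B #3) → T (read A #6, read B #6), and the DP table's final entry dp[8][7] is also 3, so no common subsequence is longer.

3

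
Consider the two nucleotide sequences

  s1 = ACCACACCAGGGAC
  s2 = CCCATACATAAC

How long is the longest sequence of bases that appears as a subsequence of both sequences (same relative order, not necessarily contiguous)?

Pick C [2,2], C [3,3], A [4,6], C [5,7], A [6,8], A [9,10], A [13,11], C [14,12]; all 8 bases appear in both, in order. Since dp[14][12] = 8, nothing longer is possible.

8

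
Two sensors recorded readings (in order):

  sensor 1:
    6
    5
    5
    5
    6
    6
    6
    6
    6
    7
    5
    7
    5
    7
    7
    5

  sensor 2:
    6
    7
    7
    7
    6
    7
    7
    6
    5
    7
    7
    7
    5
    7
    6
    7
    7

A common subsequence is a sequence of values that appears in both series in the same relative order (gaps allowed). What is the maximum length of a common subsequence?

Match 6 at sensor 1[1]=sensor 2[1] → 6 at sensor 1[5]=sensor 2[5] → 6 at sensor 1[6]=sensor 2[8] → 7 at sensor 1[10]=sensor 2[12] → 5 at sensor 1[11]=sensor 2[13] → 7 at sensor 1[12]=sensor 2[14] → 7 at sensor 1[14]=sensor 2[16] → 7 at sensor 1[15]=sensor 2[17] — 8 values in the same relative order in both. dp[16][17] = 8 confirms this is the maximum.

8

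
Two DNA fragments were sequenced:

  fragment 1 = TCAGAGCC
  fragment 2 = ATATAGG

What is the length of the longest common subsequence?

Pick T [1,4]; then A [3,5]; then G [4,6]; then G [6,7]; all 4 bases appear in both, in order. dp[8][7] = 4 confirms this is the maximum.

4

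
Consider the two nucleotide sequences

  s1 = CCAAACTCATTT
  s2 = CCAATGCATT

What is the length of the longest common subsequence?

9

One common subsequence of length 9: C [1,1], then C [2,2], then A [4,3], then A [5,4], then T [7,5], then C [8,7], then A [9,8], then T [11,9], then T [12,10]. The LCS DP gives dp[12][10] = 9, so this is optimal.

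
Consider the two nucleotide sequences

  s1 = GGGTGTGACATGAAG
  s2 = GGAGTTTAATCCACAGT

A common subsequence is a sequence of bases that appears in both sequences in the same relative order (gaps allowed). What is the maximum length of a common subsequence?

Taking G (s1 #1, s2 #1); then G (s1 #2, s2 #2); then G (s1 #3, s2 #4); then T (s1 #4, s2 #6); then T (s1 #6, s2 #7); then A (s1 #8, s2 #8); then A (s1 #10, s2 #9); then T (s1 #11, s2 #10); then A (s1 #13, s2 #13); then A (s1 #14, s2 #15); then G (s1 #15, s2 #16) gives a common subsequence of length 11. The LCS DP gives dp[15][17] = 11, so this is optimal.

11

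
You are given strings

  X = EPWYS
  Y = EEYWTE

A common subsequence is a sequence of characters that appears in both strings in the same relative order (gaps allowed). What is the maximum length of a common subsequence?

2

Let dp[i][j] be the LCS length of the first i characters of X and the first j characters of Y. dp[i][j] = dp[i-1][j-1]+1 when the i-th and j-th characters match, else max(dp[i-1][j], dp[i][j-1]).
    ·  E  E  Y  W  T  E
 ·  0  0  0  0  0  0  0
 E  0  1  1  1  1  1  1
 P  0  1  1  1  1  1  1
 W  0  1  1  1  2  2  2
 Y  0  1  1  2  2  2  2
 S  0  1  1  2  2  2  2
dp[5][6] = 2. One LCS (by backtracking along matches): EW.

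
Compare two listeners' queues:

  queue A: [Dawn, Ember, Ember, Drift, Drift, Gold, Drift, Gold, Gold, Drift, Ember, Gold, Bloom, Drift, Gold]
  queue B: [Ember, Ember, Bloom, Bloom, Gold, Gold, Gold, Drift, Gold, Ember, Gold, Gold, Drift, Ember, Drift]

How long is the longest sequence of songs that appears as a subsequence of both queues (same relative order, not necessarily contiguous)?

One common subsequence of length 9: Ember [2,1], Ember [3,2], Drift [5,8], Gold [6,9], Gold [8,11], Gold [9,12], Drift [10,13], Ember [11,14], Drift [14,15], and the DP table's final entry dp[15][15] is also 9, so no common subsequence is longer.

9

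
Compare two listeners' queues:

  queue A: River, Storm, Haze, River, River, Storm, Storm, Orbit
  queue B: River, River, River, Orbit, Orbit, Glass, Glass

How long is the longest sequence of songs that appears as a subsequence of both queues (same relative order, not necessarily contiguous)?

4

Match River (queue A #1, queue B #1), then River (queue A #4, queue B #2), then River (queue A #5, queue B #3), then Orbit (queue A #8, queue B #5) — 4 songs in the same relative order in both, and the DP table's final entry dp[8][7] is also 4, so no common subsequence is longer.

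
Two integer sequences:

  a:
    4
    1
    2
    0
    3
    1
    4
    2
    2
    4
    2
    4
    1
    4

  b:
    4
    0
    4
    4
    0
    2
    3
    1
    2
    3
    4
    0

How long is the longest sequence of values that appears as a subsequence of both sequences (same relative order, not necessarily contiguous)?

7

One common subsequence of length 7: 4 at a[1]=b[1]; then 0 at a[4]=b[2]; then 4 at a[7]=b[3]; then 4 at a[10]=b[4]; then 2 at a[11]=b[6]; then 1 at a[13]=b[8]; then 4 at a[14]=b[11]. The LCS DP gives dp[14][12] = 7, so this is optimal.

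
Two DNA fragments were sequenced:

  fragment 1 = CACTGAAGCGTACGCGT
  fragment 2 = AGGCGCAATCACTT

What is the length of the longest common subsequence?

9

Match A (fragment 1 #2, fragment 2 #1); then C (fragment 1 #3, fragment 2 #4); then G (fragment 1 #5, fragment 2 #5); then A (fragment 1 #6, fragment 2 #7); then A (fragment 1 #7, fragment 2 #8); then C (fragment 1 #9, fragment 2 #10); then A (fragment 1 #12, fragment 2 #11); then C (fragment 1 #13, fragment 2 #12); then T (fragment 1 #17, fragment 2 #14) — 9 bases in the same relative order in both. Since dp[17][14] = 9, nothing longer is possible.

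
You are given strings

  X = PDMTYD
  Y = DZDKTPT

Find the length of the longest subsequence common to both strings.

2

Pick P at X[1]=Y[6]; then T at X[4]=Y[7]; all 2 characters appear in both, in order, and the DP table's final entry dp[6][7] is also 2, so no common subsequence is longer.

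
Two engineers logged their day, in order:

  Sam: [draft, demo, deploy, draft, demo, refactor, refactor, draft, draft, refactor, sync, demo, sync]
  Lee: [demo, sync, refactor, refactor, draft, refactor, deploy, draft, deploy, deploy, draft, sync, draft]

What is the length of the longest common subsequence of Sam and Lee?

Pick demo (Sam #2, Lee #1) → draft (Sam #4, Lee #5) → refactor (Sam #6, Lee #6) → draft (Sam #8, Lee #8) → draft (Sam #9, Lee #11) → sync (Sam #11, Lee #12); all 6 tasks appear in both, in order. Since dp[13][13] = 6, nothing longer is possible.

6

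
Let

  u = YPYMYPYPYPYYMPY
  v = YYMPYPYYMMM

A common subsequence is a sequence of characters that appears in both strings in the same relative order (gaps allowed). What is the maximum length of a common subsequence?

9

Match Y at u[1]=v[1], Y at u[3]=v[2], M at u[4]=v[3], P at u[6]=v[4], Y at u[7]=v[5], P at u[8]=v[6], Y at u[9]=v[7], Y at u[11]=v[8], M at u[13]=v[11] — 9 characters in the same relative order in both. Since dp[15][11] = 9, nothing longer is possible.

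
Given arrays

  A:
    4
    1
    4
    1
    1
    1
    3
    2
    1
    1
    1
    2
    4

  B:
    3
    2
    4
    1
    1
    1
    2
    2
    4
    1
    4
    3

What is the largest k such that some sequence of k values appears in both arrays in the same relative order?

Taking 4 at A[1]=B[3], then 1 at A[2]=B[4], then 1 at A[4]=B[5], then 1 at A[5]=B[6], then 2 at A[8]=B[8], then 1 at A[11]=B[10], then 4 at A[13]=B[11] gives a common subsequence of length 7. Since dp[13][12] = 7, nothing longer is possible.

7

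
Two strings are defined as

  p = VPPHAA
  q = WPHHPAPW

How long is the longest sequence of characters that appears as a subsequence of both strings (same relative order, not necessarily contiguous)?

3

Let dp[i][j] be the LCS length of the first i characters of p and the first j characters of q. dp[i][j] = dp[i-1][j-1]+1 when the i-th and j-th characters match, else max(dp[i-1][j], dp[i][j-1]).
    ·  W  P  H  H  P  A  P  W
 ·  0  0  0  0  0  0  0  0  0
 V  0  0  0  0  0  0  0  0  0
 P  0  0  1  1  1  1  1  1  1
 P  0  0  1  1  1  2  2  2  2
 H  0  0  1  2  2  2  2  2  2
 A  0  0  1  2  2  2  3  3  3
 A  0  0  1  2  2  2  3  3  3
dp[6][8] = 3. One LCS (by backtracking along matches): PPA.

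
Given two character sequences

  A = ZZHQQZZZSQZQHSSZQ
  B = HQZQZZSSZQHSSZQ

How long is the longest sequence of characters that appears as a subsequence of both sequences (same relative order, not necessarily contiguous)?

13

Taking H [3,1], then Q [4,2], then Q [5,4], then Z [6,5], then Z [7,6], then S [9,8], then Z [11,9], then Q [12,10], then H [13,11], then S [14,12], then S [15,13], then Z [16,14], then Q [17,15] gives a common subsequence of length 13. dp[17][15] = 13 confirms this is the maximum.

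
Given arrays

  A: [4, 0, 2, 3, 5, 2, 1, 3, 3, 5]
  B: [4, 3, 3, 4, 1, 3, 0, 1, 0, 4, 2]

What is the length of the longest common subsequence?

Pick 4 [1,1]; then 3 [4,3]; then 1 [7,5]; then 3 [8,6]; all 4 values appear in both, in order, and the DP table's final entry dp[10][11] is also 4, so no common subsequence is longer.

4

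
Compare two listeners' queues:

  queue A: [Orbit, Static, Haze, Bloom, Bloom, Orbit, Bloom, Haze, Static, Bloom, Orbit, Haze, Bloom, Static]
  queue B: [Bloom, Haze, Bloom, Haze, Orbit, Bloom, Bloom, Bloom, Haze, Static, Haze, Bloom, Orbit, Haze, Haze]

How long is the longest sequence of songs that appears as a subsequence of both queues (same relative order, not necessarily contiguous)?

Pick Orbit [1,5], Bloom [4,6], Bloom [5,7], Bloom [7,8], Haze [8,9], Static [9,10], Bloom [10,12], Orbit [11,13], Haze [12,15]; all 9 songs appear in both, in order, and the DP table's final entry dp[14][15] is also 9, so no common subsequence is longer.

9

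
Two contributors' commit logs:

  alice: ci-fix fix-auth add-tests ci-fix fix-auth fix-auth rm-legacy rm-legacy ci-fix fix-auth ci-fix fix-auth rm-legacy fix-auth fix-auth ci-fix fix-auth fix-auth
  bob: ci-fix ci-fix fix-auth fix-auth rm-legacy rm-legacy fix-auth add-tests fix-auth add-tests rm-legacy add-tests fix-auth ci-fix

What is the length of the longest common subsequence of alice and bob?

One common subsequence of length 11: ci-fix [1,1], then ci-fix [4,2], then fix-auth [5,3], then fix-auth [6,4], then rm-legacy [7,5], then rm-legacy [8,6], then fix-auth [10,7], then fix-auth [12,9], then rm-legacy [13,11], then fix-auth [15,13], then ci-fix [16,14]. The LCS DP gives dp[18][14] = 11, so this is optimal.

11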